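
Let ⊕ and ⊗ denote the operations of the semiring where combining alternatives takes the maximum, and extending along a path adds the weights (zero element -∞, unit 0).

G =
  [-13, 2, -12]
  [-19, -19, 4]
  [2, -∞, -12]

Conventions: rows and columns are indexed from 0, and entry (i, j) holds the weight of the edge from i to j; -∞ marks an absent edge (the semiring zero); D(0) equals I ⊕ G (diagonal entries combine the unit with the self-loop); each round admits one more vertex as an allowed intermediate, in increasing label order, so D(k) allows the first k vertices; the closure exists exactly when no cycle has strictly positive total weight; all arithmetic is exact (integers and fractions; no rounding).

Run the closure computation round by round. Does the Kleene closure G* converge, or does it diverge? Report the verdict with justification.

D(0):
  [0, 2, -12]
  [-19, 0, 4]
  [2, -∞, 0]
D(1):
  [0, 2, -12]
  [-19, 0, 4]
  [2, 4, 0]
Detection: at round 2, diagonal entry (2, 2) turns strictly positive.
Key observation: the cycle 2->0->1->2 has total weight 2 + 2 + 4, which is strictly positive.
Answer: DIVERGES — positive cycle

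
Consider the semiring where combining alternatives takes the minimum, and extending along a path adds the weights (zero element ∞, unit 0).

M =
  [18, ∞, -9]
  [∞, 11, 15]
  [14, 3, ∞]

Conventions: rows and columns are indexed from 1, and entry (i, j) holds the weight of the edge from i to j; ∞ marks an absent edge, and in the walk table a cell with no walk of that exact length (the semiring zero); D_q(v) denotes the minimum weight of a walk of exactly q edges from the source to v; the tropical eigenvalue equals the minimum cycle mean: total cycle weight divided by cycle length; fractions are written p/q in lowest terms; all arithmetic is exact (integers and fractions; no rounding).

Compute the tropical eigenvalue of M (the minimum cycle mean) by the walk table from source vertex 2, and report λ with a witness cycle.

q=0: [∞, 0, ∞]
q=1: [∞, 11, 15]
q=2: [29, 18, 26]
q=3: [40, 29, 20]
Optimal cycle mean attained by: cycle 1->3->1, total (-9) + 14, length 2.
Answer: λ = 5/2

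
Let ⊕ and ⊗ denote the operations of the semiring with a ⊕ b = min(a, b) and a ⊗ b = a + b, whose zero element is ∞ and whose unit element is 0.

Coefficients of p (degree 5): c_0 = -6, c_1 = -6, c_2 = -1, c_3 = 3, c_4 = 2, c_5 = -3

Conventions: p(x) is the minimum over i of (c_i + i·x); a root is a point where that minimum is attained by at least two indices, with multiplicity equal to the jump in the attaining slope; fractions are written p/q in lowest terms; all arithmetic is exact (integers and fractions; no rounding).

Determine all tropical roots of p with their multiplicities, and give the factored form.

hull edge (i=0, c=-6) to (i=1, c=-6): slope 0, span 1
hull edge (i=1, c=-6) to (i=5, c=-3): slope 3/4, span 4
Factored form: p(x) = -3 ⊗ (x ⊕ (-3/4)) ⊗ (x ⊕ (-3/4)) ⊗ (x ⊕ (-3/4)) ⊗ (x ⊕ (-3/4)) ⊗ (x ⊕ 0)
Answer: roots = -3/4 (mult 4), 0 (mult 1)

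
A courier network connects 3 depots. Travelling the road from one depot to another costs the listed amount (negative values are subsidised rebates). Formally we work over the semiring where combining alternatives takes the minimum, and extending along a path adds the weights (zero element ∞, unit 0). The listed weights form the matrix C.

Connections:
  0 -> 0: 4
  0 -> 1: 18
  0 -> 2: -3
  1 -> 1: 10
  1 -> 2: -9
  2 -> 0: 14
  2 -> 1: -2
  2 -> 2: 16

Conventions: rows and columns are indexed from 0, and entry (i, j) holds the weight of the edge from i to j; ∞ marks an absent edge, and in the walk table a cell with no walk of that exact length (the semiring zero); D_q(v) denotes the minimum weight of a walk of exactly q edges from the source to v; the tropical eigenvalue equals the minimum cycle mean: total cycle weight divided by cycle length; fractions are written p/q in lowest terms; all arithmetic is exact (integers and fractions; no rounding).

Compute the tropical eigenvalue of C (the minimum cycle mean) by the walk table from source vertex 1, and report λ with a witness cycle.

q=0: [∞, 0, ∞]
q=1: [∞, 10, -9]
q=2: [5, -11, 1]
q=3: [9, -1, -20]
Optimal cycle mean attained by: cycle 1->2->1, total (-9) + (-2), length 2.
Answer: λ = -11/2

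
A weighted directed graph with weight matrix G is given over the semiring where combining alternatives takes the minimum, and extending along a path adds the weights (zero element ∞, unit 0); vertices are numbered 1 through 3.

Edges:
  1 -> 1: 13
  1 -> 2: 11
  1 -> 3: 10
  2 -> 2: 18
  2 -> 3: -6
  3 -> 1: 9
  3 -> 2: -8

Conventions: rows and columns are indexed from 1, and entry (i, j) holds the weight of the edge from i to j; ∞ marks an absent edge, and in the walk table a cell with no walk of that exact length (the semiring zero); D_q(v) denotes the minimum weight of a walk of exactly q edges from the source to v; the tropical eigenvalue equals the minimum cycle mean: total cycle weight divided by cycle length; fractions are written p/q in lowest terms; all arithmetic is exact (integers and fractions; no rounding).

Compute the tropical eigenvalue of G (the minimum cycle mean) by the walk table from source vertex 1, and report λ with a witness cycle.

q=0: [0, ∞, ∞]
q=1: [13, 11, 10]
q=2: [19, 2, 5]
q=3: [14, -3, -4]
Optimal cycle mean attained by: cycle 2->3->2, total (-6) + (-8), length 2.
Answer: λ = -7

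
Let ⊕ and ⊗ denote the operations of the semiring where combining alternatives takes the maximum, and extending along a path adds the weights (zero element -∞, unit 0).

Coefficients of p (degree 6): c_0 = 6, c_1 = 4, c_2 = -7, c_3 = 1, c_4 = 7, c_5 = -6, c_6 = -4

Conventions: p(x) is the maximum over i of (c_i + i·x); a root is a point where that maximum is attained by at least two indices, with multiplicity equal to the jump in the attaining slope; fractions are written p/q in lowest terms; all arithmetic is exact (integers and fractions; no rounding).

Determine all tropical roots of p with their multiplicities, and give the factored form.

hull edge (i=0, c=6) to (i=4, c=7): slope 1/4, span 4
hull edge (i=4, c=7) to (i=6, c=-4): slope -11/2, span 2
Factored form: p(x) = -4 ⊗ (x ⊕ (-1/4)) ⊗ (x ⊕ (-1/4)) ⊗ (x ⊕ (-1/4)) ⊗ (x ⊕ (-1/4)) ⊗ (x ⊕ 11/2) ⊗ (x ⊕ 11/2)
Answer: roots = -1/4 (mult 4), 11/2 (mult 2)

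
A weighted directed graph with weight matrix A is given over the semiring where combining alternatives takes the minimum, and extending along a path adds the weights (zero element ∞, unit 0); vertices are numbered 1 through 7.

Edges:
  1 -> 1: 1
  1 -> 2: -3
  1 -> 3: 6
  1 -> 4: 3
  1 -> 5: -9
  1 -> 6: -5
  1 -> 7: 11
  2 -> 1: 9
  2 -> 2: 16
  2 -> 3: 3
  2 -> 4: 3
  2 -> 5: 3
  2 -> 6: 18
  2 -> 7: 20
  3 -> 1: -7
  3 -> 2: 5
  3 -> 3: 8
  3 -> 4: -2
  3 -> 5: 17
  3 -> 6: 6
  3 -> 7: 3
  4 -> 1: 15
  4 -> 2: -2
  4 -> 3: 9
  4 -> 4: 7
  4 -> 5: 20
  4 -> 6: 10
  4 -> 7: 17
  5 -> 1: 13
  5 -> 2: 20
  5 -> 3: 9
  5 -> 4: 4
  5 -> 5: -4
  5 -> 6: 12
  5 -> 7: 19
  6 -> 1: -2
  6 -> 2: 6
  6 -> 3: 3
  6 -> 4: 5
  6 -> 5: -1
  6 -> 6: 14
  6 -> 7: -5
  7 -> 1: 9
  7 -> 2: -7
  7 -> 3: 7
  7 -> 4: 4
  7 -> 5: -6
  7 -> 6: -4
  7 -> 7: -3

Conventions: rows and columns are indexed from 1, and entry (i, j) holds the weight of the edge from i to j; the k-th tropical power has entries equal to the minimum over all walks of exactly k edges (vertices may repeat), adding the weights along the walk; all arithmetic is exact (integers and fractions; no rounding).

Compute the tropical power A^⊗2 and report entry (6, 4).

A^⊗2:
  [-7, -2, -2, -5, -13, -4, -10]
  [-4, 1, 11, 1, -1, 4, 6]
  [-6, -10, -1, -4, -16, -12, 0]
  [2, 5, 1, 1, 1, 10, 5]
  [2, 2, 5, 0, -8, 8, 7]
  [-4, -12, 2, -1, -11, -9, -8]
  [-6, -10, -4, -4, -10, -7, -9]
Key observation: the optimum is the walk 6->7->4, with weight (-5) + 4 = -1.
Optimal value attained by: walk 6->7->4.
Answer: (A^⊗2)[6][4] = -1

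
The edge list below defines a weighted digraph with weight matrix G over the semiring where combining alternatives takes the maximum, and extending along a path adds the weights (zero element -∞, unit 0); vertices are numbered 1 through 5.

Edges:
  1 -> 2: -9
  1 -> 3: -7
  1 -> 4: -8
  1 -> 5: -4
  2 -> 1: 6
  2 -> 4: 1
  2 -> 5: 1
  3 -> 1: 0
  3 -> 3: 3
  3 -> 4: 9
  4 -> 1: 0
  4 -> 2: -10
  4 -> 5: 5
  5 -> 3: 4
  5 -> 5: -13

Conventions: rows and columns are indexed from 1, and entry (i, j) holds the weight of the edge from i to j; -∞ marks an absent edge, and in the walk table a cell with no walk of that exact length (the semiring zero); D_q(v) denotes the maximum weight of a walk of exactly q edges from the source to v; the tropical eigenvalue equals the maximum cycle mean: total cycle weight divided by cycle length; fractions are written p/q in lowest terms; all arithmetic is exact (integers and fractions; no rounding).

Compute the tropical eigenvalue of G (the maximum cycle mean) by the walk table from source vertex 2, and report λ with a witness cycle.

q=0: [-∞, 0, -∞, -∞, -∞]
q=1: [6, -∞, -∞, 1, 1]
q=2: [1, -3, 5, -2, 6]
q=3: [5, -8, 10, 14, 3]
q=4: [14, 4, 13, 19, 19]
q=5: [19, 9, 23, 22, 24]
Optimal cycle mean attained by: cycle 3->4->5->3, total 9 + 5 + 4, length 3.
Answer: λ = 6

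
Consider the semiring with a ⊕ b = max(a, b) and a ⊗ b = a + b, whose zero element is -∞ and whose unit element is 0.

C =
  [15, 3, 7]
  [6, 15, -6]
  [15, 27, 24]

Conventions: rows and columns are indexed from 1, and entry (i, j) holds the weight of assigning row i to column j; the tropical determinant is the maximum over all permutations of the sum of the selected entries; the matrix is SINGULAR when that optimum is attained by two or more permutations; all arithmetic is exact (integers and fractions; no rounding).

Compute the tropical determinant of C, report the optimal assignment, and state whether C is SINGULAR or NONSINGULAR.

σ = (1, 2, 3): 15 + 15 + 24 = 54
σ = (1, 3, 2): 15 + (-6) + 27 = 36
σ = (2, 1, 3): 3 + 6 + 24 = 33
σ = (2, 3, 1): 3 + (-6) + 15 = 12
σ = (3, 1, 2): 7 + 6 + 27 = 40
σ = (3, 2, 1): 7 + 15 + 15 = 37
Optimal value attained by: σ = (1, 2, 3).
Answer: det⊕(C) = 54; verdict: NONSINGULAR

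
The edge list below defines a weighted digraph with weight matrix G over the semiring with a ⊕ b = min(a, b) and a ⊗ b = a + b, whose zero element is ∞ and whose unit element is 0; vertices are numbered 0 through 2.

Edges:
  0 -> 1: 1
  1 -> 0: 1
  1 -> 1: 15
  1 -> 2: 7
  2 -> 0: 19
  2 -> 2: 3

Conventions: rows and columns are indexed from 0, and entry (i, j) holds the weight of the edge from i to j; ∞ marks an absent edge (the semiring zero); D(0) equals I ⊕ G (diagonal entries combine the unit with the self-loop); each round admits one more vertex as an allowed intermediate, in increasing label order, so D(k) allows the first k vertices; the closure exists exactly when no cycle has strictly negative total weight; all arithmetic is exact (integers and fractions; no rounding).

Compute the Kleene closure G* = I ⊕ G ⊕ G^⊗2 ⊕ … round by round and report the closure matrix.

D(0):
  [0, 1, ∞]
  [1, 0, 7]
  [19, ∞, 0]
D(1):
  [0, 1, ∞]
  [1, 0, 7]
  [19, 20, 0]
D(2):
  [0, 1, 8]
  [1, 0, 7]
  [19, 20, 0]
D(3):
  [0, 1, 8]
  [1, 0, 7]
  [19, 20, 0]
Answer: G* = [[0, 1, 8], [1, 0, 7], [19, 20, 0]]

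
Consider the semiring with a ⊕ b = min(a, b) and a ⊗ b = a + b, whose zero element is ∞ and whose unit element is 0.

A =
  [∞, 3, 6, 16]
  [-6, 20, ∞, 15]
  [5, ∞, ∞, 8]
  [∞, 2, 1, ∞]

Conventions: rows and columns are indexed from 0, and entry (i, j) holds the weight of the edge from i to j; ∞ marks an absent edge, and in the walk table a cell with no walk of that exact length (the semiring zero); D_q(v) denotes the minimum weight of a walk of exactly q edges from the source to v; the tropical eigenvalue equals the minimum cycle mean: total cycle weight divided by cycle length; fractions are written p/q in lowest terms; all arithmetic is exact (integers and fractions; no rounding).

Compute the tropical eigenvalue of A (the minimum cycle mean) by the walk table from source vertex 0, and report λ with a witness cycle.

q=0: [0, ∞, ∞, ∞]
q=1: [∞, 3, 6, 16]
q=2: [-3, 18, 17, 14]
q=3: [12, 0, 3, 13]
q=4: [-6, 15, 14, 11]
Optimal cycle mean attained by: cycle 0->1->0, total 3 + (-6), length 2.
Answer: λ = -3/2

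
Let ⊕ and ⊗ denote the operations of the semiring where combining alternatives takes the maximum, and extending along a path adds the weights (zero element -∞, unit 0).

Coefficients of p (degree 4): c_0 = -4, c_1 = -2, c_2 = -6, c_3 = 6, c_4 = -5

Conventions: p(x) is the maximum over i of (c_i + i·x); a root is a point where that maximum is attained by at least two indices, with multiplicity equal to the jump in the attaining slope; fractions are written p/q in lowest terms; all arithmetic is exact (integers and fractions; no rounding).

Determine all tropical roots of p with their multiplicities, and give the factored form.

hull edge (i=0, c=-4) to (i=3, c=6): slope 10/3, span 3
hull edge (i=3, c=6) to (i=4, c=-5): slope -11, span 1
Factored form: p(x) = -5 ⊗ (x ⊕ (-10/3)) ⊗ (x ⊕ (-10/3)) ⊗ (x ⊕ (-10/3)) ⊗ (x ⊕ 11)
Answer: roots = -10/3 (mult 3), 11 (mult 1)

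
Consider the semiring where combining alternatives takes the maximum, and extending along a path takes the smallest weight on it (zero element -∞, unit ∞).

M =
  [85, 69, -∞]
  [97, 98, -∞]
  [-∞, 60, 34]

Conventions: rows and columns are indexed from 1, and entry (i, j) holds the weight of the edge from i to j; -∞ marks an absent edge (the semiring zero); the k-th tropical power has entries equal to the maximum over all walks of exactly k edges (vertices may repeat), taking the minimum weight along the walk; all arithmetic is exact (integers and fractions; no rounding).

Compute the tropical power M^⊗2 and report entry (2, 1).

M^⊗2:
  [85, 69, -∞]
  [97, 98, -∞]
  [60, 60, 34]
Key observation: the optimum is the walk 2->2->1, with weight 98 min 97 = 97.
Optimal value attained by: walk 2->2->1.
Answer: (M^⊗2)[2][1] = 97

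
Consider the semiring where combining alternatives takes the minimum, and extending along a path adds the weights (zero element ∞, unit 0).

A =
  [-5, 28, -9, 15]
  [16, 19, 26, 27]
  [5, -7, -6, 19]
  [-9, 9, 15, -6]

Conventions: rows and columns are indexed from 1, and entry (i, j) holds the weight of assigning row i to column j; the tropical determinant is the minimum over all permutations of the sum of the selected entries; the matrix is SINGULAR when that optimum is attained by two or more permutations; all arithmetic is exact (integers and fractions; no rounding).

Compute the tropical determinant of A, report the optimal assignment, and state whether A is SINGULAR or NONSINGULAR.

σ = (1, 2, 3, 4): (-5) + 19 + (-6) + (-6) = 2
σ = (1, 2, 4, 3): (-5) + 19 + 19 + 15 = 48
σ = (1, 3, 2, 4): (-5) + 26 + (-7) + (-6) = 8
σ = (1, 3, 4, 2): (-5) + 26 + 19 + 9 = 49
σ = (1, 4, 2, 3): (-5) + 27 + (-7) + 15 = 30
σ = (1, 4, 3, 2): (-5) + 27 + (-6) + 9 = 25
σ = (2, 1, 3, 4): 28 + 16 + (-6) + (-6) = 32
σ = (2, 1, 4, 3): 28 + 16 + 19 + 15 = 78
σ = (2, 3, 1, 4): 28 + 26 + 5 + (-6) = 53
σ = (2, 3, 4, 1): 28 + 26 + 19 + (-9) = 64
σ = (2, 4, 1, 3): 28 + 27 + 5 + 15 = 75
σ = (2, 4, 3, 1): 28 + 27 + (-6) + (-9) = 40
σ = (3, 1, 2, 4): (-9) + 16 + (-7) + (-6) = -6
σ = (3, 1, 4, 2): (-9) + 16 + 19 + 9 = 35
σ = (3, 2, 1, 4): (-9) + 19 + 5 + (-6) = 9
σ = (3, 2, 4, 1): (-9) + 19 + 19 + (-9) = 20
σ = (3, 4, 1, 2): (-9) + 27 + 5 + 9 = 32
σ = (3, 4, 2, 1): (-9) + 27 + (-7) + (-9) = 2
σ = (4, 1, 2, 3): 15 + 16 + (-7) + 15 = 39
σ = (4, 1, 3, 2): 15 + 16 + (-6) + 9 = 34
σ = (4, 2, 1, 3): 15 + 19 + 5 + 15 = 54
σ = (4, 2, 3, 1): 15 + 19 + (-6) + (-9) = 19
σ = (4, 3, 1, 2): 15 + 26 + 5 + 9 = 55
σ = (4, 3, 2, 1): 15 + 26 + (-7) + (-9) = 25
Optimal value attained by: σ = (3, 1, 2, 4).
Answer: det⊕(A) = -6; verdict: NONSINGULAR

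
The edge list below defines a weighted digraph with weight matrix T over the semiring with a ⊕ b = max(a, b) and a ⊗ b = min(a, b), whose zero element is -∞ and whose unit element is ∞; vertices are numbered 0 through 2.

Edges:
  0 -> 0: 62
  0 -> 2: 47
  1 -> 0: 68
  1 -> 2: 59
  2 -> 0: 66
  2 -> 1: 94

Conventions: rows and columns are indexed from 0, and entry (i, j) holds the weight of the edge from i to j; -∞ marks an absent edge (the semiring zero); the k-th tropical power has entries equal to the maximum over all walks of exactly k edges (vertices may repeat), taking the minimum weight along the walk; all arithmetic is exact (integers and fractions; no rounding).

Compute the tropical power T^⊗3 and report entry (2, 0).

T^⊗2:
  [62, 47, 47]
  [62, 59, 47]
  [68, -∞, 59]
T^⊗3:
  [62, 47, 47]
  [62, 47, 59]
  [62, 59, 47]
Key observation: the optimum is the walk 2->0->0->0, with weight 66 min 62 min 62 = 62.
Optimal value attained by: walk 2->0->0->0.
Answer: (T^⊗3)[2][0] = 62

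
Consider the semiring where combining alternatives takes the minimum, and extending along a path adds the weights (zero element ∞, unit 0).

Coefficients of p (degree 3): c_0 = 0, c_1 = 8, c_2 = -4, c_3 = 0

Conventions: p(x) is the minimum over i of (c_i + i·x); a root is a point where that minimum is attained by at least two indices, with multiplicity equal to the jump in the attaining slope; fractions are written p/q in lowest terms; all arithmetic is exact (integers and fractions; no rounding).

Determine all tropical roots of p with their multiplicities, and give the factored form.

hull edge (i=0, c=0) to (i=2, c=-4): slope -2, span 2
hull edge (i=2, c=-4) to (i=3, c=0): slope 4, span 1
Factored form: p(x) = 0 ⊗ (x ⊕ (-4)) ⊗ (x ⊕ 2) ⊗ (x ⊕ 2)
Answer: roots = -4 (mult 1), 2 (mult 2)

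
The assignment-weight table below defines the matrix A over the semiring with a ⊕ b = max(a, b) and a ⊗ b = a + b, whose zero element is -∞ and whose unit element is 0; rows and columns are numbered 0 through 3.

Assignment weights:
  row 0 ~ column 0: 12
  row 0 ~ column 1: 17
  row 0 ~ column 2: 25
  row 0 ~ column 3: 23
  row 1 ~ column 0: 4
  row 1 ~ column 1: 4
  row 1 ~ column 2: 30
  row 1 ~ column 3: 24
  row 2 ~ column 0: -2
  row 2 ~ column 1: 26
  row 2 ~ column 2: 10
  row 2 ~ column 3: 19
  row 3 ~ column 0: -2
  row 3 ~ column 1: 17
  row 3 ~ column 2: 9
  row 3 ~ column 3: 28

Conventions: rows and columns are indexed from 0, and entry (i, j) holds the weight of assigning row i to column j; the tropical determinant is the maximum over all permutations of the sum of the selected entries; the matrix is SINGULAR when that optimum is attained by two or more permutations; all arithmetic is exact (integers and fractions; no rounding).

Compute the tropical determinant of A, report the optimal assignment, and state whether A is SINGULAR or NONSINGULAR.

σ = (0, 1, 2, 3): 12 + 4 + 10 + 28 = 54
σ = (0, 1, 3, 2): 12 + 4 + 19 + 9 = 44
σ = (0, 2, 1, 3): 12 + 30 + 26 + 28 = 96
σ = (0, 2, 3, 1): 12 + 30 + 19 + 17 = 78
σ = (0, 3, 1, 2): 12 + 24 + 26 + 9 = 71
σ = (0, 3, 2, 1): 12 + 24 + 10 + 17 = 63
σ = (1, 0, 2, 3): 17 + 4 + 10 + 28 = 59
σ = (1, 0, 3, 2): 17 + 4 + 19 + 9 = 49
σ = (1, 2, 0, 3): 17 + 30 + (-2) + 28 = 73
σ = (1, 2, 3, 0): 17 + 30 + 19 + (-2) = 64
σ = (1, 3, 0, 2): 17 + 24 + (-2) + 9 = 48
σ = (1, 3, 2, 0): 17 + 24 + 10 + (-2) = 49
σ = (2, 0, 1, 3): 25 + 4 + 26 + 28 = 83
σ = (2, 0, 3, 1): 25 + 4 + 19 + 17 = 65
σ = (2, 1, 0, 3): 25 + 4 + (-2) + 28 = 55
σ = (2, 1, 3, 0): 25 + 4 + 19 + (-2) = 46
σ = (2, 3, 0, 1): 25 + 24 + (-2) + 17 = 64
σ = (2, 3, 1, 0): 25 + 24 + 26 + (-2) = 73
σ = (3, 0, 1, 2): 23 + 4 + 26 + 9 = 62
σ = (3, 0, 2, 1): 23 + 4 + 10 + 17 = 54
σ = (3, 1, 0, 2): 23 + 4 + (-2) + 9 = 34
σ = (3, 1, 2, 0): 23 + 4 + 10 + (-2) = 35
σ = (3, 2, 0, 1): 23 + 30 + (-2) + 17 = 68
σ = (3, 2, 1, 0): 23 + 30 + 26 + (-2) = 77
Optimal value attained by: σ = (0, 2, 1, 3).
Answer: det⊕(A) = 96; verdict: NONSINGULAR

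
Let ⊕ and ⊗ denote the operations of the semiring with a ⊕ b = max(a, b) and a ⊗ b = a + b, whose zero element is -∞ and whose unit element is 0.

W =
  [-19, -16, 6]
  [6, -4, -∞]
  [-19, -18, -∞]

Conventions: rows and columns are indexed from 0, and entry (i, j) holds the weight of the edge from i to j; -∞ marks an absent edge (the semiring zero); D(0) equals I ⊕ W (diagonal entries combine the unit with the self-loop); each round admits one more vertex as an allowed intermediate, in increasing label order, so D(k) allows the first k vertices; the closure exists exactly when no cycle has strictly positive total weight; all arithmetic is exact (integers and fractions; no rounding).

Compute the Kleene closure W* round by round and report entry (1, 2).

D(0):
  [0, -16, 6]
  [6, 0, -∞]
  [-19, -18, 0]
D(1):
  [0, -16, 6]
  [6, 0, 12]
  [-19, -18, 0]
D(2):
  [0, -16, 6]
  [6, 0, 12]
  [-12, -18, 0]
D(3):
  [0, -12, 6]
  [6, 0, 12]
  [-12, -18, 0]
Answer: W*[1][2] = 12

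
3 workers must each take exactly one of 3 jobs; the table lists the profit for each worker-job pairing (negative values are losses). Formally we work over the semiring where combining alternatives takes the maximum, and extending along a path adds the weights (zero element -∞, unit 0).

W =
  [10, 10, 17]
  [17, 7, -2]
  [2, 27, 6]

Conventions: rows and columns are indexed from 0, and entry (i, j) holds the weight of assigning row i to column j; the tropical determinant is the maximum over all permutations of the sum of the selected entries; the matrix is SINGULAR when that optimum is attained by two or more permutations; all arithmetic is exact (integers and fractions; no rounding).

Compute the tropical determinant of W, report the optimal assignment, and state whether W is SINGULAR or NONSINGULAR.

σ = (0, 1, 2): 10 + 7 + 6 = 23
σ = (0, 2, 1): 10 + (-2) + 27 = 35
σ = (1, 0, 2): 10 + 17 + 6 = 33
σ = (1, 2, 0): 10 + (-2) + 2 = 10
σ = (2, 0, 1): 17 + 17 + 27 = 61
σ = (2, 1, 0): 17 + 7 + 2 = 26
Optimal value attained by: σ = (2, 0, 1).
Answer: det⊕(W) = 61; verdict: NONSINGULAR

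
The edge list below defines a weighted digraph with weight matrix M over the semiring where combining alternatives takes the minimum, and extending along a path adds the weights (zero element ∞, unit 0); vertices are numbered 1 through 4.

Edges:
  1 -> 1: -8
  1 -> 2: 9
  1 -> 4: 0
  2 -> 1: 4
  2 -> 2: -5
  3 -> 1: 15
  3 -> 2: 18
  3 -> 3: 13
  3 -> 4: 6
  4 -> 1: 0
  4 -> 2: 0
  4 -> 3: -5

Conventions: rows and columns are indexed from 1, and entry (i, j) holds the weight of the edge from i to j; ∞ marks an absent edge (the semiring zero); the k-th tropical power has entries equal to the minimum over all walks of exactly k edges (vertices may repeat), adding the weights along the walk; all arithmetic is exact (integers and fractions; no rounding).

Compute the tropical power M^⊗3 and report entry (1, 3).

M^⊗2:
  [-16, 0, -5, -8]
  [-4, -10, ∞, 4]
  [6, 6, 1, 15]
  [-8, -5, 8, 0]
M^⊗3:
  [-24, -8, -13, -16]
  [-12, -15, -1, -4]
  [-2, 1, 10, 6]
  [-16, -10, -5, -8]
Key observation: the optimum is the walk 1->1->4->3, with weight (-8) + 0 + (-5) = -13.
Optimal value attained by: walk 1->1->4->3.
Answer: (M^⊗3)[1][3] = -13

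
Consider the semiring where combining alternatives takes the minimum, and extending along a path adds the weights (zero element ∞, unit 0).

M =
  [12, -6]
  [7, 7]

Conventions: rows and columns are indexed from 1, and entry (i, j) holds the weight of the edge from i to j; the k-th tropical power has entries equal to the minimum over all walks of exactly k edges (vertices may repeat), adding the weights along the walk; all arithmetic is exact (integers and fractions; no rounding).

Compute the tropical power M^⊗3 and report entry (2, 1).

M^⊗2:
  [1, 1]
  [14, 1]
M^⊗3:
  [8, -5]
  [8, 8]
Key observation: the optimum is the walk 2->1->2->1, with weight 7 + (-6) + 7 = 8.
Optimal value attained by: walk 2->1->2->1.
Answer: (M^⊗3)[2][1] = 8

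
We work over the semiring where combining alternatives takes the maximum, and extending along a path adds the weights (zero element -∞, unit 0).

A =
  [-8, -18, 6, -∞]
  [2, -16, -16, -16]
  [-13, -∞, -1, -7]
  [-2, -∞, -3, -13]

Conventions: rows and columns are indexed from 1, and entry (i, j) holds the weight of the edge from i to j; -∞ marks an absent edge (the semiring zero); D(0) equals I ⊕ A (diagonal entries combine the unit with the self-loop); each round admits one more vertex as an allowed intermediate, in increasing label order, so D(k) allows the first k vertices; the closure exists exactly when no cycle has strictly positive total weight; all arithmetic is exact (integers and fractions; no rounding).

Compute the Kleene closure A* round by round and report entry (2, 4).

D(0):
  [0, -18, 6, -∞]
  [2, 0, -16, -16]
  [-13, -∞, 0, -7]
  [-2, -∞, -3, 0]
D(1):
  [0, -18, 6, -∞]
  [2, 0, 8, -16]
  [-13, -31, 0, -7]
  [-2, -20, 4, 0]
D(2):
  [0, -18, 6, -34]
  [2, 0, 8, -16]
  [-13, -31, 0, -7]
  [-2, -20, 4, 0]
D(3):
  [0, -18, 6, -1]
  [2, 0, 8, 1]
  [-13, -31, 0, -7]
  [-2, -20, 4, 0]
D(4):
  [0, -18, 6, -1]
  [2, 0, 8, 1]
  [-9, -27, 0, -7]
  [-2, -20, 4, 0]
Answer: A*[2][4] = 1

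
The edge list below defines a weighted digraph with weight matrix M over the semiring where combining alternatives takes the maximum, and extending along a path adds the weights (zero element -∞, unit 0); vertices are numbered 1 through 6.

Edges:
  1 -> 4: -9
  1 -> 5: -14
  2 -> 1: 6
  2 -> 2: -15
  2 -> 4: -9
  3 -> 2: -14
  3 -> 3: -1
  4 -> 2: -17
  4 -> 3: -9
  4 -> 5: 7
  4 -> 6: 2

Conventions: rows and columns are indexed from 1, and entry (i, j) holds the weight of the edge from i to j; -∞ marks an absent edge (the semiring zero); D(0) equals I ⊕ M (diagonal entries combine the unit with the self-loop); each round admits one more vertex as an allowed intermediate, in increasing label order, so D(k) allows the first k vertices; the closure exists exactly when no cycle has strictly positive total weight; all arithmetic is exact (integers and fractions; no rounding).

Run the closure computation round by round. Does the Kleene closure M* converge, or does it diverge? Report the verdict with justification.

D(0):
  [0, -∞, -∞, -9, -14, -∞]
  [6, 0, -∞, -9, -∞, -∞]
  [-∞, -14, 0, -∞, -∞, -∞]
  [-∞, -17, -9, 0, 7, 2]
  [-∞, -∞, -∞, -∞, 0, -∞]
  [-∞, -∞, -∞, -∞, -∞, 0]
D(1):
  [0, -∞, -∞, -9, -14, -∞]
  [6, 0, -∞, -3, -8, -∞]
  [-∞, -14, 0, -∞, -∞, -∞]
  [-∞, -17, -9, 0, 7, 2]
  [-∞, -∞, -∞, -∞, 0, -∞]
  [-∞, -∞, -∞, -∞, -∞, 0]
D(2):
  [0, -∞, -∞, -9, -14, -∞]
  [6, 0, -∞, -3, -8, -∞]
  [-8, -14, 0, -17, -22, -∞]
  [-11, -17, -9, 0, 7, 2]
  [-∞, -∞, -∞, -∞, 0, -∞]
  [-∞, -∞, -∞, -∞, -∞, 0]
D(3):
  [0, -∞, -∞, -9, -14, -∞]
  [6, 0, -∞, -3, -8, -∞]
  [-8, -14, 0, -17, -22, -∞]
  [-11, -17, -9, 0, 7, 2]
  [-∞, -∞, -∞, -∞, 0, -∞]
  [-∞, -∞, -∞, -∞, -∞, 0]
D(4):
  [0, -26, -18, -9, -2, -7]
  [6, 0, -12, -3, 4, -1]
  [-8, -14, 0, -17, -10, -15]
  [-11, -17, -9, 0, 7, 2]
  [-∞, -∞, -∞, -∞, 0, -∞]
  [-∞, -∞, -∞, -∞, -∞, 0]
D(5):
  [0, -26, -18, -9, -2, -7]
  [6, 0, -12, -3, 4, -1]
  [-8, -14, 0, -17, -10, -15]
  [-11, -17, -9, 0, 7, 2]
  [-∞, -∞, -∞, -∞, 0, -∞]
  [-∞, -∞, -∞, -∞, -∞, 0]
D(6):
  [0, -26, -18, -9, -2, -7]
  [6, 0, -12, -3, 4, -1]
  [-8, -14, 0, -17, -10, -15]
  [-11, -17, -9, 0, 7, 2]
  [-∞, -∞, -∞, -∞, 0, -∞]
  [-∞, -∞, -∞, -∞, -∞, 0]
Key observation: every diagonal entry stays at the unit through all rounds, so no improving cycle exists.
Answer: CONVERGES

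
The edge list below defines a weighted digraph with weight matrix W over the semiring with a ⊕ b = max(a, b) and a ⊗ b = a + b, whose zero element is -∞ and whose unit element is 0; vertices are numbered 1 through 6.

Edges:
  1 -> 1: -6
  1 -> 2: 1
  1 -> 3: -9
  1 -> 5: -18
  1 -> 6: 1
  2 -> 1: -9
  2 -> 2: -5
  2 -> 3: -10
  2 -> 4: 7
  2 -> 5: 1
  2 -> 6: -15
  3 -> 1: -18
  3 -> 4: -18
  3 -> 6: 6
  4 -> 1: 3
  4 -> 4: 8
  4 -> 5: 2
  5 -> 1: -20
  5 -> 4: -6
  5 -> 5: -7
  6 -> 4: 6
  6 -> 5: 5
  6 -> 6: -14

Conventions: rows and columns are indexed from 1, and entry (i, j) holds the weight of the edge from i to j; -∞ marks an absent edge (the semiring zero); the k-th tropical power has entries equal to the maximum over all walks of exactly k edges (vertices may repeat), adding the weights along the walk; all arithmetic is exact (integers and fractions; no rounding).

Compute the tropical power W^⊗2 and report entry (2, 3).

W^⊗2:
  [-8, -4, -9, 8, 6, -3]
  [10, -8, -15, 15, 9, -4]
  [-15, -17, -27, 12, 11, -8]
  [11, 4, -6, 16, 10, 4]
  [-3, -19, -29, 2, -4, -19]
  [9, -∞, -∞, 14, 8, -28]
Key observation: the optimum is the walk 2->2->3, with weight (-5) + (-10) = -15.
Optimal value attained by: walk 2->2->3.
Answer: (W^⊗2)[2][3] = -15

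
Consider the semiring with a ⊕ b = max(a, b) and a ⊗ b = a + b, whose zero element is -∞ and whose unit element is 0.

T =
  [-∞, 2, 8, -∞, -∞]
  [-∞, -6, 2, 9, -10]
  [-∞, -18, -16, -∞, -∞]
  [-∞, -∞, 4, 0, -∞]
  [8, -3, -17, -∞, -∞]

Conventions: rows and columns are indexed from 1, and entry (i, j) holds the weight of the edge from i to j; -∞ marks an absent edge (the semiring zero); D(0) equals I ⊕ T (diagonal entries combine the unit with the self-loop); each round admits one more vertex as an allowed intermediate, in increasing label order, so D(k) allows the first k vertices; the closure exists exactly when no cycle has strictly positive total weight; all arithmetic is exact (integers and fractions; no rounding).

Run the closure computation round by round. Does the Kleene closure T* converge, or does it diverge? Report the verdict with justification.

D(0):
  [0, 2, 8, -∞, -∞]
  [-∞, 0, 2, 9, -10]
  [-∞, -18, 0, -∞, -∞]
  [-∞, -∞, 4, 0, -∞]
  [8, -3, -17, -∞, 0]
D(1):
  [0, 2, 8, -∞, -∞]
  [-∞, 0, 2, 9, -10]
  [-∞, -18, 0, -∞, -∞]
  [-∞, -∞, 4, 0, -∞]
  [8, 10, 16, -∞, 0]
D(2):
  [0, 2, 8, 11, -8]
  [-∞, 0, 2, 9, -10]
  [-∞, -18, 0, -9, -28]
  [-∞, -∞, 4, 0, -∞]
  [8, 10, 16, 19, 0]
D(3):
  [0, 2, 8, 11, -8]
  [-∞, 0, 2, 9, -10]
  [-∞, -18, 0, -9, -28]
  [-∞, -14, 4, 0, -24]
  [8, 10, 16, 19, 0]
D(4):
  [0, 2, 15, 11, -8]
  [-∞, 0, 13, 9, -10]
  [-∞, -18, 0, -9, -28]
  [-∞, -14, 4, 0, -24]
  [8, 10, 23, 19, 0]
D(5):
  [0, 2, 15, 11, -8]
  [-2, 0, 13, 9, -10]
  [-20, -18, 0, -9, -28]
  [-16, -14, 4, 0, -24]
  [8, 10, 23, 19, 0]
Key observation: every diagonal entry stays at the unit through all rounds, so no improving cycle exists.
Answer: CONVERGES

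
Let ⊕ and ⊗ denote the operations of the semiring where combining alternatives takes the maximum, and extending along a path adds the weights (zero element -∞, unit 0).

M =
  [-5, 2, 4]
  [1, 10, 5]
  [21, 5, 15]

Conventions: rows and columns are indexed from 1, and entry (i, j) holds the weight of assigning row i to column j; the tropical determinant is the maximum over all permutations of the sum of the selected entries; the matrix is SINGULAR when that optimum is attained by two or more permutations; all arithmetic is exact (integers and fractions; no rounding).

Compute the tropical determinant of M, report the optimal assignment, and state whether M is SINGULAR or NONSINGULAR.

σ = (1, 2, 3): (-5) + 10 + 15 = 20
σ = (1, 3, 2): (-5) + 5 + 5 = 5
σ = (2, 1, 3): 2 + 1 + 15 = 18
σ = (2, 3, 1): 2 + 5 + 21 = 28
σ = (3, 1, 2): 4 + 1 + 5 = 10
σ = (3, 2, 1): 4 + 10 + 21 = 35
Optimal value attained by: σ = (3, 2, 1).
Answer: det⊕(M) = 35; verdict: NONSINGULAR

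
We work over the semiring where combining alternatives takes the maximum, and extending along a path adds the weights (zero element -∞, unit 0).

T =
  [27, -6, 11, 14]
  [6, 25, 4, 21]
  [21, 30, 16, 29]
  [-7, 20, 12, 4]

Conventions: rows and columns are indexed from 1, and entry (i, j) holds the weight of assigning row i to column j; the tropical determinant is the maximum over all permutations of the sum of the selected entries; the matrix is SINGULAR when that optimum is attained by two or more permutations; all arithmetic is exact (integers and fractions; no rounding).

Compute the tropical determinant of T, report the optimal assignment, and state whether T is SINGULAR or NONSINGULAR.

σ = (1, 2, 3, 4): 27 + 25 + 16 + 4 = 72
σ = (1, 2, 4, 3): 27 + 25 + 29 + 12 = 93
σ = (1, 3, 2, 4): 27 + 4 + 30 + 4 = 65
σ = (1, 3, 4, 2): 27 + 4 + 29 + 20 = 80
σ = (1, 4, 2, 3): 27 + 21 + 30 + 12 = 90
σ = (1, 4, 3, 2): 27 + 21 + 16 + 20 = 84
σ = (2, 1, 3, 4): (-6) + 6 + 16 + 4 = 20
σ = (2, 1, 4, 3): (-6) + 6 + 29 + 12 = 41
σ = (2, 3, 1, 4): (-6) + 4 + 21 + 4 = 23
σ = (2, 3, 4, 1): (-6) + 4 + 29 + (-7) = 20
σ = (2, 4, 1, 3): (-6) + 21 + 21 + 12 = 48
σ = (2, 4, 3, 1): (-6) + 21 + 16 + (-7) = 24
σ = (3, 1, 2, 4): 11 + 6 + 30 + 4 = 51
σ = (3, 1, 4, 2): 11 + 6 + 29 + 20 = 66
σ = (3, 2, 1, 4): 11 + 25 + 21 + 4 = 61
σ = (3, 2, 4, 1): 11 + 25 + 29 + (-7) = 58
σ = (3, 4, 1, 2): 11 + 21 + 21 + 20 = 73
σ = (3, 4, 2, 1): 11 + 21 + 30 + (-7) = 55
σ = (4, 1, 2, 3): 14 + 6 + 30 + 12 = 62
σ = (4, 1, 3, 2): 14 + 6 + 16 + 20 = 56
σ = (4, 2, 1, 3): 14 + 25 + 21 + 12 = 72
σ = (4, 2, 3, 1): 14 + 25 + 16 + (-7) = 48
σ = (4, 3, 1, 2): 14 + 4 + 21 + 20 = 59
σ = (4, 3, 2, 1): 14 + 4 + 30 + (-7) = 41
Optimal value attained by: σ = (1, 2, 4, 3).
Answer: det⊕(T) = 93; verdict: NONSINGULAR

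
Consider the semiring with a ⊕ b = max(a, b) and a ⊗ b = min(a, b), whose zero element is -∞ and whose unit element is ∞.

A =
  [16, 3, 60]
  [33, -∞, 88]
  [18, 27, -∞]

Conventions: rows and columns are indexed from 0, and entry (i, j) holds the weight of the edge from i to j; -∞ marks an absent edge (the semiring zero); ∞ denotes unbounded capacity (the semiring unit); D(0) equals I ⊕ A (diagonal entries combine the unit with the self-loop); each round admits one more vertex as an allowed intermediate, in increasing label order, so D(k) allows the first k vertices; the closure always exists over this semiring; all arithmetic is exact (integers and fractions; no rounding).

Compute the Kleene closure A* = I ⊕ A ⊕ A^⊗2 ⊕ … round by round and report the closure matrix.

D(0):
  [∞, 3, 60]
  [33, ∞, 88]
  [18, 27, ∞]
D(1):
  [∞, 3, 60]
  [33, ∞, 88]
  [18, 27, ∞]
D(2):
  [∞, 3, 60]
  [33, ∞, 88]
  [27, 27, ∞]
D(3):
  [∞, 27, 60]
  [33, ∞, 88]
  [27, 27, ∞]
Answer: A* = [[∞, 27, 60], [33, ∞, 88], [27, 27, ∞]]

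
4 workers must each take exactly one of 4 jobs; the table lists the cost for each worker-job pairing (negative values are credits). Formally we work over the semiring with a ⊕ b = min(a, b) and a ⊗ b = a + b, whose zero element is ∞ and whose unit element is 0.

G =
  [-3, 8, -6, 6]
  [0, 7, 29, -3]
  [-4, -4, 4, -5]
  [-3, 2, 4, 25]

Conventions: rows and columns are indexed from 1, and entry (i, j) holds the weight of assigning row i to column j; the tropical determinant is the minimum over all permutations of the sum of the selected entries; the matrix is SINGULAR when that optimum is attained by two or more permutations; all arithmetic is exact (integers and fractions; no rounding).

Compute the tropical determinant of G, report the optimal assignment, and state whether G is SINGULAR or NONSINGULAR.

σ = (1, 2, 3, 4): (-3) + 7 + 4 + 25 = 33
σ = (1, 2, 4, 3): (-3) + 7 + (-5) + 4 = 3
σ = (1, 3, 2, 4): (-3) + 29 + (-4) + 25 = 47
σ = (1, 3, 4, 2): (-3) + 29 + (-5) + 2 = 23
σ = (1, 4, 2, 3): (-3) + (-3) + (-4) + 4 = -6
σ = (1, 4, 3, 2): (-3) + (-3) + 4 + 2 = 0
σ = (2, 1, 3, 4): 8 + 0 + 4 + 25 = 37
σ = (2, 1, 4, 3): 8 + 0 + (-5) + 4 = 7
σ = (2, 3, 1, 4): 8 + 29 + (-4) + 25 = 58
σ = (2, 3, 4, 1): 8 + 29 + (-5) + (-3) = 29
σ = (2, 4, 1, 3): 8 + (-3) + (-4) + 4 = 5
σ = (2, 4, 3, 1): 8 + (-3) + 4 + (-3) = 6
σ = (3, 1, 2, 4): (-6) + 0 + (-4) + 25 = 15
σ = (3, 1, 4, 2): (-6) + 0 + (-5) + 2 = -9
σ = (3, 2, 1, 4): (-6) + 7 + (-4) + 25 = 22
σ = (3, 2, 4, 1): (-6) + 7 + (-5) + (-3) = -7
σ = (3, 4, 1, 2): (-6) + (-3) + (-4) + 2 = -11
σ = (3, 4, 2, 1): (-6) + (-3) + (-4) + (-3) = -16
σ = (4, 1, 2, 3): 6 + 0 + (-4) + 4 = 6
σ = (4, 1, 3, 2): 6 + 0 + 4 + 2 = 12
σ = (4, 2, 1, 3): 6 + 7 + (-4) + 4 = 13
σ = (4, 2, 3, 1): 6 + 7 + 4 + (-3) = 14
σ = (4, 3, 1, 2): 6 + 29 + (-4) + 2 = 33
σ = (4, 3, 2, 1): 6 + 29 + (-4) + (-3) = 28
Optimal value attained by: σ = (3, 4, 2, 1).
Answer: det⊕(G) = -16; verdict: NONSINGULAR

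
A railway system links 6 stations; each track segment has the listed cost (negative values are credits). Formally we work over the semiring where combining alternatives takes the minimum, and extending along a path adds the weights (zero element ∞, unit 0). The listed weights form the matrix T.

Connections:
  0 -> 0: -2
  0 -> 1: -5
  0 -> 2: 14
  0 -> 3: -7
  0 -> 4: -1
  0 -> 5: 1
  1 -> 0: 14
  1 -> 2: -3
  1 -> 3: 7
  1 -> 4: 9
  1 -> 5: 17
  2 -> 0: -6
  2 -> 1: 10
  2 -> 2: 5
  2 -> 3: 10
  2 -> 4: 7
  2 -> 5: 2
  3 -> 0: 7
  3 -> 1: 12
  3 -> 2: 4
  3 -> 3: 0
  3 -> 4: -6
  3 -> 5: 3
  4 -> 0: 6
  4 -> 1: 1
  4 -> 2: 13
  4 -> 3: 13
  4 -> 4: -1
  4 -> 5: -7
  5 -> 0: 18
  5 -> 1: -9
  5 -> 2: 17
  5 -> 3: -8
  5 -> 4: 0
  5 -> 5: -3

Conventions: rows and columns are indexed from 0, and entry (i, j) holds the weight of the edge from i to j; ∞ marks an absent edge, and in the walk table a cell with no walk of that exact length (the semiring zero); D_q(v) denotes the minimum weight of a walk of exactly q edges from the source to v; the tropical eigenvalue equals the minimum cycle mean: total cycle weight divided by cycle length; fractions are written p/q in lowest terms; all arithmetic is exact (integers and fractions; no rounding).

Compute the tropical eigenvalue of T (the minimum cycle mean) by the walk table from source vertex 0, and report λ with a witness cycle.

q=0: [0, ∞, ∞, ∞, ∞, ∞]
q=1: [-2, -5, 14, -7, -1, 1]
q=2: [-4, -8, -8, -9, -13, -8]
q=3: [-14, -17, -11, -16, -15, -20]
q=4: [-17, -29, -20, -28, -22, -23]
q=5: [-26, -32, -32, -31, -34, -29]
q=6: [-38, -38, -35, -37, -37, -41]
Optimal cycle mean attained by: cycle 3->4->5->3, total (-6) + (-7) + (-8), length 3.
Answer: λ = -7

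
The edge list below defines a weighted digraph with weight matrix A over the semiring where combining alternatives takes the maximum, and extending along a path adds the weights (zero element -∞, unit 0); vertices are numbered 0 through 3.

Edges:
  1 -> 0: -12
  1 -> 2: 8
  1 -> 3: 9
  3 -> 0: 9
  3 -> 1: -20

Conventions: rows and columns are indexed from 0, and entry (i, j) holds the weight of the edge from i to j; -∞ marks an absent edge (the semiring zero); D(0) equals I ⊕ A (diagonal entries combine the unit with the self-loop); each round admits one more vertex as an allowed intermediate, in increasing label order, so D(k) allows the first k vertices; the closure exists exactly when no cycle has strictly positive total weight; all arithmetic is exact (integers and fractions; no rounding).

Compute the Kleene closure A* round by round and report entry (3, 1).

D(0):
  [0, -∞, -∞, -∞]
  [-12, 0, 8, 9]
  [-∞, -∞, 0, -∞]
  [9, -20, -∞, 0]
D(1):
  [0, -∞, -∞, -∞]
  [-12, 0, 8, 9]
  [-∞, -∞, 0, -∞]
  [9, -20, -∞, 0]
D(2):
  [0, -∞, -∞, -∞]
  [-12, 0, 8, 9]
  [-∞, -∞, 0, -∞]
  [9, -20, -12, 0]
D(3):
  [0, -∞, -∞, -∞]
  [-12, 0, 8, 9]
  [-∞, -∞, 0, -∞]
  [9, -20, -12, 0]
D(4):
  [0, -∞, -∞, -∞]
  [18, 0, 8, 9]
  [-∞, -∞, 0, -∞]
  [9, -20, -12, 0]
Answer: A*[3][1] = -20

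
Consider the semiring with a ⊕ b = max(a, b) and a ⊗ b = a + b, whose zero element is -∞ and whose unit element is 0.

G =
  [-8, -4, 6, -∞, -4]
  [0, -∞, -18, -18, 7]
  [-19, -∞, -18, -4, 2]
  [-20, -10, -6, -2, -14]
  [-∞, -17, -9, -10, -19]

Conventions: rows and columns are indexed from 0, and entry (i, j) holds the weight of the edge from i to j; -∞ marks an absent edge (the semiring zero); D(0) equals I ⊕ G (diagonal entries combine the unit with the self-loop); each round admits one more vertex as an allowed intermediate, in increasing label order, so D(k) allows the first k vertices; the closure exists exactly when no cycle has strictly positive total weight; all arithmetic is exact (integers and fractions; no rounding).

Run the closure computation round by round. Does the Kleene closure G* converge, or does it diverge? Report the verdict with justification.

D(0):
  [0, -4, 6, -∞, -4]
  [0, 0, -18, -18, 7]
  [-19, -∞, 0, -4, 2]
  [-20, -10, -6, 0, -14]
  [-∞, -17, -9, -10, 0]
D(1):
  [0, -4, 6, -∞, -4]
  [0, 0, 6, -18, 7]
  [-19, -23, 0, -4, 2]
  [-20, -10, -6, 0, -14]
  [-∞, -17, -9, -10, 0]
D(2):
  [0, -4, 6, -22, 3]
  [0, 0, 6, -18, 7]
  [-19, -23, 0, -4, 2]
  [-10, -10, -4, 0, -3]
  [-17, -17, -9, -10, 0]
D(3):
  [0, -4, 6, 2, 8]
  [0, 0, 6, 2, 8]
  [-19, -23, 0, -4, 2]
  [-10, -10, -4, 0, -2]
  [-17, -17, -9, -10, 0]
D(4):
  [0, -4, 6, 2, 8]
  [0, 0, 6, 2, 8]
  [-14, -14, 0, -4, 2]
  [-10, -10, -4, 0, -2]
  [-17, -17, -9, -10, 0]
D(5):
  [0, -4, 6, 2, 8]
  [0, 0, 6, 2, 8]
  [-14, -14, 0, -4, 2]
  [-10, -10, -4, 0, -2]
  [-17, -17, -9, -10, 0]
Key observation: every diagonal entry stays at the unit through all rounds, so no improving cycle exists.
Answer: CONVERGES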